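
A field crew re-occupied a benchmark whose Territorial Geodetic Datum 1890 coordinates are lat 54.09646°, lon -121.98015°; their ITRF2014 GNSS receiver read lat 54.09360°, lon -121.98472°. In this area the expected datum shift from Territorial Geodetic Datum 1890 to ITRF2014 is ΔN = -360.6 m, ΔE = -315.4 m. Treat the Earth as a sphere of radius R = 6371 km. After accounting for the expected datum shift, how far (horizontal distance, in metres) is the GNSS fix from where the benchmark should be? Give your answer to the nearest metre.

46 m

Observed coordinate differences: Δφ = -0.00286°, Δλ = -0.00457°.
Converting to metres (1° lat = 111195 m, cos φ = 0.586422): observed ΔN = -318.0 m, observed ΔE = -298.0 m.
Subtracting the expected shift leaves a residual of -318.0 − (-360.6) = 42.6 m north and -298.0 − (-315.4) = 17.4 m east.
Residual distance = √(42.6² + 17.4²) = 46.0 m.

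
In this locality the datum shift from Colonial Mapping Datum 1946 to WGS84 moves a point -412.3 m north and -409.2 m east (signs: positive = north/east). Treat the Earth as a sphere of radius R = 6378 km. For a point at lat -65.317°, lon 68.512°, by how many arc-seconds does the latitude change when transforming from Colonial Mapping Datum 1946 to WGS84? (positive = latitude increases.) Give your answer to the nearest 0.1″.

On a sphere of radius R, 1 rad of latitude = R, so Δφ = ΔN / R = -412.3 / 6378000 = -6.4644e-05 rad = -13.334″.

Δφ = -13.3″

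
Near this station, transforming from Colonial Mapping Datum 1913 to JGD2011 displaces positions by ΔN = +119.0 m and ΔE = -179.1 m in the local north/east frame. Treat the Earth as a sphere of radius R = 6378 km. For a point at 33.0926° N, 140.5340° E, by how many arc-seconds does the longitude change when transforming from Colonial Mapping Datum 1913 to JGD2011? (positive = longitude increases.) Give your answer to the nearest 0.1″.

Δλ = -6.9″

At latitude 33.0926°, cos φ = 0.837789.
One radian of longitude at latitude φ spans R cos φ, so Δλ = ΔE / (R cos φ) = -179.1 / (6378000 × 0.837789) = -3.3518e-05 rad = -6.914″.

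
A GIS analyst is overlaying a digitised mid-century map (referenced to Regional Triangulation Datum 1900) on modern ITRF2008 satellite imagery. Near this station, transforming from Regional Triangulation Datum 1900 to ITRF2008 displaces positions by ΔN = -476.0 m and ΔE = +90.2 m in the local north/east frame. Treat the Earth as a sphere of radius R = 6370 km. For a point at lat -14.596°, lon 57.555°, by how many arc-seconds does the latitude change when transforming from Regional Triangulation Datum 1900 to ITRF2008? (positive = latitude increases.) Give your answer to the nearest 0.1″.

On a sphere of radius R, 1 rad of latitude = R, so Δφ = ΔN / R = -476.0 / 6370000 = -7.4725e-05 rad = -15.413″.

Δφ = -15.4″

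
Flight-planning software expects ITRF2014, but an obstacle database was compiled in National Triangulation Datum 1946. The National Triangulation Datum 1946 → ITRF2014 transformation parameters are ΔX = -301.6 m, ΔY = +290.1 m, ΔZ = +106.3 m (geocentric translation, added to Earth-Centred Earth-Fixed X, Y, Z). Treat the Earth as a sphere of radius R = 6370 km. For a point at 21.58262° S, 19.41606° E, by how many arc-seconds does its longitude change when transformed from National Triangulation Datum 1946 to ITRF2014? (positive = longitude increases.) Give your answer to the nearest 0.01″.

Δλ = 13.02″

sin φ = -0.367842, cos φ = 0.929888, sin λ = 0.332426, cos λ = 0.943130.
East component: ΔE = −sin λ·ΔX + cos λ·ΔY = −(0.332426)(-301.6) + (0.943130)(290.1) = 373.86 m.
1° of latitude spans πR/180 = 111177 m; at latitude φ, 1° of longitude spans that × cos φ = 103382.6 m, so Δλ = 373.86 / 103382.6 × 3600 = 13.019″.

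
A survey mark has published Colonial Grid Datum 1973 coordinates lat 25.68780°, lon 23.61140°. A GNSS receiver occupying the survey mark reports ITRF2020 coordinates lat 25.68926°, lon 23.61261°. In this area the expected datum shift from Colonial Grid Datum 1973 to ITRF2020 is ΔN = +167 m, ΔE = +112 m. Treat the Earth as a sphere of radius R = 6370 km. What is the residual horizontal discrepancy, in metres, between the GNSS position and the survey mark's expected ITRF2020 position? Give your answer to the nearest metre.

Observed coordinate differences: Δφ = +0.00146°, Δλ = +0.00121°.
Converting to metres (1° lat = 111177 m, cos φ = 0.901169): observed ΔN = 162.3 m, observed ΔE = 121.2 m.
Subtracting the expected shift leaves a residual of 162.3 − (167) = -4.7 m north and 121.2 − (112) = 9.2 m east.
Residual distance = √((-4.7)² + 9.2²) = 10.3 m.

10 m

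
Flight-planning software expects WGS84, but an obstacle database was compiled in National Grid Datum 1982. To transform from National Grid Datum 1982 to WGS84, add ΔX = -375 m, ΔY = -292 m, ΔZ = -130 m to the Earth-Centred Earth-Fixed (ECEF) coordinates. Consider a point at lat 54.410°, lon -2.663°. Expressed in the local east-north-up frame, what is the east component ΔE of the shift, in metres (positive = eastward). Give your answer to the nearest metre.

ΔE = -309 m

The local east axis at (φ, λ) is (−sin λ, cos λ, 0), so ΔE = −sin(-2.663°)·(-375) + cos(-2.663°)·(-292) = -309.11 m.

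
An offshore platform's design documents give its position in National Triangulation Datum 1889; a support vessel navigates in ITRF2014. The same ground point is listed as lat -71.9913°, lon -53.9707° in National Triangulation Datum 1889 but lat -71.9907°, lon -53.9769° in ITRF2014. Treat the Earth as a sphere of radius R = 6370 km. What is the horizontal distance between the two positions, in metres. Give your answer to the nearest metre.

223 m

Δφ = -71.9907° − -71.9913° = +0.0006°; Δλ = -53.9769° − -53.9707° = -0.0062°.
1° along a meridian = πR/180 = 111177 m.
ΔN = Δφ × 111177 = 66.7 m; ΔE = Δλ × 111177 × cos(-71.9913°) = -0.0062 × 111177 × 0.309161 = -213.1 m.
Distance = √(ΔE² + ΔN²) = √((-213.1)² + 66.7²) = 223.3 m.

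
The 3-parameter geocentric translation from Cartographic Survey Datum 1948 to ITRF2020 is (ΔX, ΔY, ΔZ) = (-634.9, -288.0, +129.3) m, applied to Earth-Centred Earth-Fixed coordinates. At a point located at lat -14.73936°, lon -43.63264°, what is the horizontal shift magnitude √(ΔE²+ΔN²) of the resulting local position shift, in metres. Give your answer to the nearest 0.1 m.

The local east axis at (φ, λ) is (−sin λ, cos λ, 0), so ΔE = −sin(-43.63264°)·(-634.9) + cos(-43.63264°)·(-288.0) = -646.55 m.
The local north axis is (−sin φ cos λ, −sin φ sin λ, cos φ), giving ΔN = -116.914 + 50.561 + 125.045 = 58.69 m.
Horizontal magnitude = √(ΔE² + ΔN²) = √((-646.55)² + 58.69²) = 649.21 m.

649.2 m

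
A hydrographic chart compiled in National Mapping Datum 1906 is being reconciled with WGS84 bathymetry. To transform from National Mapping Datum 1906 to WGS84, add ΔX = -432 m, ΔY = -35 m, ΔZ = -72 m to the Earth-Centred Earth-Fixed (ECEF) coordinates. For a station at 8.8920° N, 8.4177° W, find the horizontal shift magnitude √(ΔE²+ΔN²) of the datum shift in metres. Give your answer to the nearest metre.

98 m

The local east axis at (φ, λ) is (−sin λ, cos λ, 0), so ΔE = −sin(-8.4177°)·(-432) + cos(-8.4177°)·(-35) = -97.86 m.
The local north axis is (−sin φ cos λ, −sin φ sin λ, cos φ), giving ΔN = 66.056 − 0.792 − 71.135 = -5.87 m.
Horizontal magnitude = √(ΔE² + ΔN²) = √((-97.86)² + (-5.87)²) = 98.04 m.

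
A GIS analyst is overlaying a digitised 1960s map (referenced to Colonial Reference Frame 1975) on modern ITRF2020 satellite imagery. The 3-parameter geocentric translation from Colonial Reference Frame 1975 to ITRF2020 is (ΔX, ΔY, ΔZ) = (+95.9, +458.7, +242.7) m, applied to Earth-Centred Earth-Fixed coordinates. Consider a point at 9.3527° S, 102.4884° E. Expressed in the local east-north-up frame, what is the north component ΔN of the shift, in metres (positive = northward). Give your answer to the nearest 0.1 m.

ΔN = 308.9 m

At φ = -9.3527°, λ = 102.4884°: sin φ = -0.162511, cos φ = 0.986707, sin λ = 0.976340, cos λ = -0.216242.
ΔN = −sin φ cos λ·ΔX − sin φ sin λ·ΔY + cos φ·ΔZ = −(-0.162511)(-0.216242)(95.9) − (-0.162511)(0.976340)(458.7) + (0.986707)(242.7) = 308.88 m.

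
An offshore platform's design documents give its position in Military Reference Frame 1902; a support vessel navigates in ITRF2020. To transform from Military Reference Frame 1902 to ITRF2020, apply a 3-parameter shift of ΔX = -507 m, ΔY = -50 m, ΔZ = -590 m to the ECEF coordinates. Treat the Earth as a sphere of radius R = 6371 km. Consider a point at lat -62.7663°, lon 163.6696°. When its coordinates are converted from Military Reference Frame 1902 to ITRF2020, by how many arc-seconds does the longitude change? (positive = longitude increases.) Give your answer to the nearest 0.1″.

Δλ = 13.5″

sin φ = -0.889147, cos φ = 0.457621, sin λ = 0.281176, cos λ = -0.959656.
East component: ΔE = −sin λ·ΔX + cos λ·ΔY = −(0.281176)(-507) + (-0.959656)(-50) = 190.54 m.
1° of latitude spans πR/180 = 111195 m; at latitude φ, 1° of longitude spans that × cos φ = 50885.1 m, so Δλ = 190.54 / 50885.1 × 3600 = 13.480″.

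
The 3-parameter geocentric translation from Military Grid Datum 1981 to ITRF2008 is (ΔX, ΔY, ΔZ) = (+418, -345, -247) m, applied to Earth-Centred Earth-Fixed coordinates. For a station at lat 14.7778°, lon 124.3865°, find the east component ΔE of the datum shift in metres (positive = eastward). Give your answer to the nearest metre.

ΔE = -150 m

The local east axis at (φ, λ) is (−sin λ, cos λ, 0), so ΔE = −sin(124.3865°)·418 + cos(124.3865°)·(-345) = -150.11 m.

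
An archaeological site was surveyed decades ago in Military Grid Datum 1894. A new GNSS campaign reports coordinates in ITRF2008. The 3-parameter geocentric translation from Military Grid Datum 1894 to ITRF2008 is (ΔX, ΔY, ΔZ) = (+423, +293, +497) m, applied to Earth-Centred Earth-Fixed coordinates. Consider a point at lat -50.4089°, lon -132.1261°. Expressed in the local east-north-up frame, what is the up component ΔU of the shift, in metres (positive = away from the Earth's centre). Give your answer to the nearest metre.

The local up (radial) axis is (cos φ cos λ, cos φ sin λ, sin φ), giving ΔU = -180.825 − 138.492 − 382.994 = -702.31 m.

ΔU = -702 m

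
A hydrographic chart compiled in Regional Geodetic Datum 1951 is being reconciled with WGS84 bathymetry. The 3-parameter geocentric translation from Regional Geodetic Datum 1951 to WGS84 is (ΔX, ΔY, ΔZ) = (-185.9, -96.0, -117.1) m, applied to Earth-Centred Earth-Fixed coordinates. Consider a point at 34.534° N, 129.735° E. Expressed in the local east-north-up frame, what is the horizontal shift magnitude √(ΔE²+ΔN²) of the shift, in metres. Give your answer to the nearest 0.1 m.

At φ = 34.534°, λ = 129.735°: sin φ = 0.566895, cos φ = 0.823790, sin λ = 0.769009, cos λ = -0.639238.
ΔE = −sin λ·ΔX + cos λ·ΔY = −(0.769009)·(-185.9) + (-0.639238)·(-96.0) = 204.33 m.
ΔN = −sin φ cos λ·ΔX − sin φ sin λ·ΔY + cos φ·ΔZ = −(0.566895)(-0.639238)(-185.9) − (0.566895)(0.769009)(-96.0) + (0.823790)(-117.1) = -121.98 m.
Horizontal magnitude = √(ΔE² + ΔN²) = √(204.33² + (-121.98)²) = 237.97 m.

238.0 m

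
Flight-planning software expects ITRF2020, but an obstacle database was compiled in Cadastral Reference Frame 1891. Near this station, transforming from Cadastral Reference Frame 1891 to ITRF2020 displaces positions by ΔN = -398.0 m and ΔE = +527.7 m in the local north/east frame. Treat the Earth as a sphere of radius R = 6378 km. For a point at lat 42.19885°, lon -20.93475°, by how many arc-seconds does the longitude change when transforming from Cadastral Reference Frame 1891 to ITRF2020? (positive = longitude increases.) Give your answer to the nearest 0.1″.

Δλ = 23.0″

At latitude 42.19885°, cos φ = 0.740818.
One radian of longitude at latitude φ spans R cos φ, so Δλ = ΔE / (R cos φ) = 527.7 / (6378000 × 0.740818) = 1.1168e-04 rad = 23.036″.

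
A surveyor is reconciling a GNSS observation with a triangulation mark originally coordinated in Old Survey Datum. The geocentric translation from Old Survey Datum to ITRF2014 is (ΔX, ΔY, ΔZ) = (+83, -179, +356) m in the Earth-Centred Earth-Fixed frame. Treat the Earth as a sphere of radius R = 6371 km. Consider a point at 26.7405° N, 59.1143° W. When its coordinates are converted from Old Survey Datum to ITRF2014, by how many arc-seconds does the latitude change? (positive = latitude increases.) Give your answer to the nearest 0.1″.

Δφ = 7.4″

sin φ = 0.449950, cos φ = 0.893054, sin λ = -0.858193, cos λ = 0.513327.
North component: ΔN = −sin φ cos λ·ΔX − sin φ sin λ·ΔY + cos φ·ΔZ = −(0.449950)(0.513327)(83) − (0.449950)(-0.858193)(-179) + (0.893054)(356) = 229.64 m.
1° of latitude spans πR/180 = 111195 m, so Δφ = 229.64 / 111195 × 3600 = 7.435″.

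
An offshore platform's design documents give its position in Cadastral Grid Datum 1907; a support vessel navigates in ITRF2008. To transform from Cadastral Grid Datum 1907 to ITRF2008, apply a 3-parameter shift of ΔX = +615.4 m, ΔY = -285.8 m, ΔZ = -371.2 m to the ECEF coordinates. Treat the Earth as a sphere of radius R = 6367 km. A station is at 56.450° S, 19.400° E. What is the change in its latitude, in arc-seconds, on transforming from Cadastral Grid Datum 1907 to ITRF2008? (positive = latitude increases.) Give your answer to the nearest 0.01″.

sin φ = -0.833404, cos φ = 0.552664, sin λ = 0.332161, cos λ = 0.943223.
North component: ΔN = −sin φ cos λ·ΔX − sin φ sin λ·ΔY + cos φ·ΔZ = −(-0.833404)(0.943223)(615.4) − (-0.833404)(0.332161)(-285.8) + (0.552664)(-371.2) = 199.49 m.
1° of latitude spans πR/180 = 111125 m, so Δφ = 199.49 / 111125 × 3600 = 6.463″.

Δφ = 6.46″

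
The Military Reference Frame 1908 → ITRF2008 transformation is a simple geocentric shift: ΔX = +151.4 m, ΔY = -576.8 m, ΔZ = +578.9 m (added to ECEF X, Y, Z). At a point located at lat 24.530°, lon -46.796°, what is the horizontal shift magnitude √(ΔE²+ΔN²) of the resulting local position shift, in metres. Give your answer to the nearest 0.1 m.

420.1 m

At φ = 24.530°, λ = -46.796°: sin φ = 0.415170, cos φ = 0.909744, sin λ = -0.728921, cos λ = 0.684598.
ΔE = −sin λ·ΔX + cos λ·ΔY = −(-0.728921)·(151.4) + (0.684598)·(-576.8) = -284.52 m.
ΔN = −sin φ cos λ·ΔX − sin φ sin λ·ΔY + cos φ·ΔZ = −(0.415170)(0.684598)(151.4) − (0.415170)(-0.728921)(-576.8) + (0.909744)(578.9) = 309.06 m.
Horizontal magnitude = √(ΔE² + ΔN²) = √((-284.52)² + 309.06²) = 420.08 m.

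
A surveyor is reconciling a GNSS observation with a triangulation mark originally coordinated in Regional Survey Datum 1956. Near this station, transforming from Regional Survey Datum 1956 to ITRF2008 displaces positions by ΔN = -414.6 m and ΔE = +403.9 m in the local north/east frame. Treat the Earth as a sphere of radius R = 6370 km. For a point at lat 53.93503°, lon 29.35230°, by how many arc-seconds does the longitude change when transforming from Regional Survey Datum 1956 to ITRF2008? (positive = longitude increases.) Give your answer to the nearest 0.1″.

Δλ = 22.2″

At latitude 53.93503°, cos φ = 0.588702.
One radian of longitude at latitude φ spans R cos φ, so Δλ = ΔE / (R cos φ) = 403.9 / (6370000 × 0.588702) = 1.0771e-04 rad = 22.216″.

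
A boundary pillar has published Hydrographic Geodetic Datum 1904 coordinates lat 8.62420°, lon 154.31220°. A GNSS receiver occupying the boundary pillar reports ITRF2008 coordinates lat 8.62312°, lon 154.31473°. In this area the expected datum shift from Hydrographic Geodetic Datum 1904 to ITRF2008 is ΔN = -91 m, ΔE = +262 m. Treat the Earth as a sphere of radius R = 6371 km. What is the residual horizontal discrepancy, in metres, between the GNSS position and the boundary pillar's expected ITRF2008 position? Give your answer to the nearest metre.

33 m

Observed coordinate differences: Δφ = -0.00108°, Δλ = +0.00253°.
Converting to metres (1° lat = 111195 m, cos φ = 0.988693): observed ΔN = -120.1 m, observed ΔE = 278.1 m.
Subtracting the expected shift leaves a residual of -120.1 − (-91) = -29.1 m north and 278.1 − (262) = 16.1 m east.
Residual distance = √((-29.1)² + 16.1²) = 33.3 m.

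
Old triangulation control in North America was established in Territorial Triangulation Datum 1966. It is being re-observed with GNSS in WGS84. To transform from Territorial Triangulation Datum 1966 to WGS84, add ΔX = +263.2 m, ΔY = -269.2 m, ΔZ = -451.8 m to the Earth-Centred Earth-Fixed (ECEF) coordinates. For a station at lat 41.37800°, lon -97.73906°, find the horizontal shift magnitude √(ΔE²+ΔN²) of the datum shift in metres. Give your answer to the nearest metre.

The local east axis at (φ, λ) is (−sin λ, cos λ, 0), so ΔE = −sin(-97.73906°)·263.2 + cos(-97.73906°)·(-269.2) = 297.05 m.
The local north axis is (−sin φ cos λ, −sin φ sin λ, cos φ), giving ΔN = 23.429 − 176.327 − 339.015 = -491.91 m.
Horizontal magnitude = √(ΔE² + ΔN²) = √(297.05² + (-491.91)²) = 574.65 m.

575 m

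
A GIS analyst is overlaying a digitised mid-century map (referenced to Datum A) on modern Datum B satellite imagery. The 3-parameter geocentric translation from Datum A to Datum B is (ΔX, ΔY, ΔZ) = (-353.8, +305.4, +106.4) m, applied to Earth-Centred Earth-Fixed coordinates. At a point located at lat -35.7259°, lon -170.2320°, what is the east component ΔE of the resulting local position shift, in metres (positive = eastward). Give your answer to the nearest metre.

ΔE = -361 m

At φ = -35.7259°, λ = -170.2320°: sin φ = -0.583908, cos φ = 0.811820, sin λ = -0.169659, cos λ = -0.985503.
ΔE = −sin λ·ΔX + cos λ·ΔY = −(-0.169659)·(-353.8) + (-0.985503)·(305.4) = -361.00 m.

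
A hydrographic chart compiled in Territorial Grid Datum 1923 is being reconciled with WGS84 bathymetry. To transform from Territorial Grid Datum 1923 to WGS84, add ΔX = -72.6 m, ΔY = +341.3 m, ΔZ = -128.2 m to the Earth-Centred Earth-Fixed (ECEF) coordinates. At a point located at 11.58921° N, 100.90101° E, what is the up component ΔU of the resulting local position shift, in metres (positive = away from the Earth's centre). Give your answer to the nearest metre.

ΔU = 316 m

The local up (radial) axis is (cos φ cos λ, cos φ sin λ, sin φ), giving ΔU = 13.450 + 328.309 − 25.755 = 316.00 m.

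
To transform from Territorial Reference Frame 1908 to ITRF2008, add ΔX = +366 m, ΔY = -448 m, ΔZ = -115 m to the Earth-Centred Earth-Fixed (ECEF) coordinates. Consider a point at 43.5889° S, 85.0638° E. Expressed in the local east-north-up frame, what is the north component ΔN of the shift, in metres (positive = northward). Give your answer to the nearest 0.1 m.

At φ = -43.5889°, λ = 85.0638°: sin φ = -0.689479, cos φ = 0.724305, sin λ = 0.996291, cos λ = 0.086046.
ΔN = −sin φ cos λ·ΔX − sin φ sin λ·ΔY + cos φ·ΔZ = −(-0.689479)(0.086046)(366) − (-0.689479)(0.996291)(-448) + (0.724305)(-115) = -369.32 m.

ΔN = -369.3 m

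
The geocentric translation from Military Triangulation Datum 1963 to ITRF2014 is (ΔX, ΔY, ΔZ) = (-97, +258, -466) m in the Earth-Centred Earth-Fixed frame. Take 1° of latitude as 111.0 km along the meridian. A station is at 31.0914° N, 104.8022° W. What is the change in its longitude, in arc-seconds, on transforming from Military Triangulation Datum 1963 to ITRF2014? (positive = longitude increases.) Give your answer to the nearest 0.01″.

Δλ = -6.05″

sin φ = 0.516405, cos φ = 0.856345, sin λ = -0.966814, cos λ = -0.255483.
East component: ΔE = −sin λ·ΔX + cos λ·ΔY = −(-0.966814)(-97) + (-0.255483)(258) = -159.70 m.
1° of latitude spans 111000 m; at latitude φ, 1° of longitude spans that × cos φ = 95054.3 m, so Δλ = -159.70 / 95054.3 × 3600 = -6.048″.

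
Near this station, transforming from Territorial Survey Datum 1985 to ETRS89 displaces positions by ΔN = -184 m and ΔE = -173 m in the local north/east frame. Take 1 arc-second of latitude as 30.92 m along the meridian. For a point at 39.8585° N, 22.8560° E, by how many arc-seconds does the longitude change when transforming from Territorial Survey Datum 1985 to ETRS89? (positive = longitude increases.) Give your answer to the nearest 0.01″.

At latitude 39.8585°, cos φ = 0.767630.
1″ of longitude at this latitude = 30.92 × cos φ = 23.7351 m, so Δλ = -173.0 / 23.7351 = -7.289″.

Δλ = -7.29″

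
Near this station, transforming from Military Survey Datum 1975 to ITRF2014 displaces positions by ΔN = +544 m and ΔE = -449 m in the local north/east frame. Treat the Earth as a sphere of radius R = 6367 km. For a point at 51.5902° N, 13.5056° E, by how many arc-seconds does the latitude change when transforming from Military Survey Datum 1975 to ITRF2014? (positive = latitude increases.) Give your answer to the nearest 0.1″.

Δφ = 17.6″

On a sphere of radius R, 1 rad of latitude = R, so Δφ = ΔN / R = 544.0 / 6367000 = 8.5441e-05 rad = 17.623″.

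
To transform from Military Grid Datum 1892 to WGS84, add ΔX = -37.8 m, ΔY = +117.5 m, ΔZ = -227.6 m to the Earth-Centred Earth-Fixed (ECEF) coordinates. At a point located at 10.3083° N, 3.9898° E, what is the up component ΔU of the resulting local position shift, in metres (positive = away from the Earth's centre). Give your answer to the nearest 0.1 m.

The local up (radial) axis is (cos φ cos λ, cos φ sin λ, sin φ), giving ΔU = -37.100 + 8.044 − 40.728 = -69.78 m.

ΔU = -69.8 m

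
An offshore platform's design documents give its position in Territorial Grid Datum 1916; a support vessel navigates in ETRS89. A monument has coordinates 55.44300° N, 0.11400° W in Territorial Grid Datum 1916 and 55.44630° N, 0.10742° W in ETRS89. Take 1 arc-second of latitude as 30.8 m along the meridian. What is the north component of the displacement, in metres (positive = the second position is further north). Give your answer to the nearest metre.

ΔN = 366 m

Δφ = 55.44630° − 55.44300° = +0.00330°; Δλ = -0.10742° − -0.11400° = +0.00658°.
1° of latitude = 3600 × 30.80 = 110880 m.
ΔN = Δφ × 110880 = 365.9 m; ΔE = Δλ × 110880 × cos(55.44300°) = +0.00658 × 110880 × 0.567226 = 413.8 m.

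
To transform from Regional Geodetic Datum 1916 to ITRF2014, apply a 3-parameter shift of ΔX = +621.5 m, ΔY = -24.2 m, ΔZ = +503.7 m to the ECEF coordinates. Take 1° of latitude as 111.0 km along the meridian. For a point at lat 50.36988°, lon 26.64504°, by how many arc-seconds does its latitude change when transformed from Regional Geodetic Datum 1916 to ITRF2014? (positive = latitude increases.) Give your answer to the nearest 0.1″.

sin φ = 0.770178, cos φ = 0.637829, sin λ = 0.448462, cos λ = 0.893802.
North component: ΔN = −sin φ cos λ·ΔX − sin φ sin λ·ΔY + cos φ·ΔZ = −(0.770178)(0.893802)(621.5) − (0.770178)(0.448462)(-24.2) + (0.637829)(503.7) = -98.20 m.
1° of latitude spans 111000 m, so Δφ = -98.20 / 111000 × 3600 = -3.185″.

Δφ = -3.2″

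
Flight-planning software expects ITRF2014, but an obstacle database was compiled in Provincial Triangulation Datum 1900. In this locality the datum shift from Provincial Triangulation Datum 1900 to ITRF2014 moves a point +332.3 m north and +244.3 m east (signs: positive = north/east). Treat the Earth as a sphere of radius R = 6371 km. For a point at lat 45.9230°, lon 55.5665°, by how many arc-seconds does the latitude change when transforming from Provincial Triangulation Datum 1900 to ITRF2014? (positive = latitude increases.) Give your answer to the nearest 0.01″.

Δφ = 10.76″

On a sphere of radius R, 1 rad of latitude = R, so Δφ = ΔN / R = 332.3 / 6371000 = 5.2158e-05 rad = 10.758″.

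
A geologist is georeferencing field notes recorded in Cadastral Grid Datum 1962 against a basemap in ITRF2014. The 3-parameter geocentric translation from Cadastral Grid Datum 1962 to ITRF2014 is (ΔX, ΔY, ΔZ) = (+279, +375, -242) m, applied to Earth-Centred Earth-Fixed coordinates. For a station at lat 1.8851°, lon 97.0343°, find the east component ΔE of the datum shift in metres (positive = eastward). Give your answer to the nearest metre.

ΔE = -323 m

The local east axis at (φ, λ) is (−sin λ, cos λ, 0), so ΔE = −sin(97.0343°)·279 + cos(97.0343°)·375 = -322.82 m.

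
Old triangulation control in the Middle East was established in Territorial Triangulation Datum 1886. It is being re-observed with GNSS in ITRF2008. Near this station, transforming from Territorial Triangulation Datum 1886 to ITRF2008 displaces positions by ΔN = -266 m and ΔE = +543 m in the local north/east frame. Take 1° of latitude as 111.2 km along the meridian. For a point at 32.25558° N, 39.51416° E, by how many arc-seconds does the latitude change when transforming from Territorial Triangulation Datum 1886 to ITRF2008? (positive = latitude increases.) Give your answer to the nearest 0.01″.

1° of latitude = 111.2 km, so Δφ = -266.0 / 111200 = -0.0023921° = -8.612″.

Δφ = -8.61″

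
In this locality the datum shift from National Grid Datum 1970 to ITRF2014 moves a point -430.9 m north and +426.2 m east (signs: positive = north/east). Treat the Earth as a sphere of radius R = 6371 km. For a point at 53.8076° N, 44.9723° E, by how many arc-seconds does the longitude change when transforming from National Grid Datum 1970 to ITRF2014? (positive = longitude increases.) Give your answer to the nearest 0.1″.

At latitude 53.8076°, cos φ = 0.590499.
One radian of longitude at latitude φ spans R cos φ, so Δλ = ΔE / (R cos φ) = 426.2 / (6371000 × 0.590499) = 1.1329e-04 rad = 23.367″.

Δλ = 23.4″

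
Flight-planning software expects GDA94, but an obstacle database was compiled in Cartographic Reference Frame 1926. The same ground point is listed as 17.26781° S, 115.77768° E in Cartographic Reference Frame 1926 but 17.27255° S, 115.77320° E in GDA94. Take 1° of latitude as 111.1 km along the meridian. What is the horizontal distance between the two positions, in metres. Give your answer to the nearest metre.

Δφ = -17.27255° − -17.26781° = -0.00474°; Δλ = 115.77320° − 115.77768° = -0.00448°.
ΔN = Δφ × 111100 = -526.6 m; ΔE = Δλ × 111100 × cos(-17.26781°) = -0.00448 × 111100 × 0.954928 = -475.3 m.
Distance = √(ΔE² + ΔN²) = √((-475.3)² + (-526.6)²) = 709.4 m.

709 m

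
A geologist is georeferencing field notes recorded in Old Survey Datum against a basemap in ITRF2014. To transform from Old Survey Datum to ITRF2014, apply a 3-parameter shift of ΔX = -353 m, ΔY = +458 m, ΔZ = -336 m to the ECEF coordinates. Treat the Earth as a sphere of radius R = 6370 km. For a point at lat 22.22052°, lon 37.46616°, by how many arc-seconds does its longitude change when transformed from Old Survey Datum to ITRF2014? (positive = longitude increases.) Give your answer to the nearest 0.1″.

sin φ = 0.378172, cos φ = 0.925735, sin λ = 0.608293, cos λ = 0.793713.
East component: ΔE = −sin λ·ΔX + cos λ·ΔY = −(0.608293)(-353) + (0.793713)(458) = 578.25 m.
1° of latitude spans πR/180 = 111177 m; at latitude φ, 1° of longitude spans that × cos φ = 102920.9 m, so Δλ = 578.25 / 102920.9 × 3600 = 20.226″.

Δλ = 20.2″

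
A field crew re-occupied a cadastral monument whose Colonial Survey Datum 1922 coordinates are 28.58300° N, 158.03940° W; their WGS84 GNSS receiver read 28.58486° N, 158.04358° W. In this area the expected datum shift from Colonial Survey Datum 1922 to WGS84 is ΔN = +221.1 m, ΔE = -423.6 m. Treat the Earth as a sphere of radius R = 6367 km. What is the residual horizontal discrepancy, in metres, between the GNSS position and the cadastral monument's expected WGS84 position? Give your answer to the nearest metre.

Observed coordinate differences: Δφ = +0.00186°, Δλ = -0.00418°.
Converting to metres (1° lat = 111125 m, cos φ = 0.878125): observed ΔN = 206.7 m, observed ΔE = -407.9 m.
Subtracting the expected shift leaves a residual of 206.7 − (221.1) = -14.4 m north and -407.9 − (-423.6) = 15.7 m east.
Residual distance = √((-14.4)² + 15.7²) = 21.3 m.

21 m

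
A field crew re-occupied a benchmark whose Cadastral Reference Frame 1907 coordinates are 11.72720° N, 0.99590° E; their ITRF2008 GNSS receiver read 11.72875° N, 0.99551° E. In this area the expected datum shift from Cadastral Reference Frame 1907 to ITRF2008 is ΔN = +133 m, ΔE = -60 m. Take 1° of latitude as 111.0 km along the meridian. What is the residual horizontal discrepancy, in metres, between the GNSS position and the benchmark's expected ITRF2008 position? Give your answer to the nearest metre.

43 m

Observed coordinate differences: Δφ = +0.00155°, Δλ = -0.00039°.
Converting to metres (1° lat = 111000 m, cos φ = 0.979126): observed ΔN = 172.0 m, observed ΔE = -42.4 m.
Subtracting the expected shift leaves a residual of 172.0 − (133) = 39.0 m north and -42.4 − (-60) = 17.6 m east.
Residual distance = √(39.0² + 17.6²) = 42.8 m.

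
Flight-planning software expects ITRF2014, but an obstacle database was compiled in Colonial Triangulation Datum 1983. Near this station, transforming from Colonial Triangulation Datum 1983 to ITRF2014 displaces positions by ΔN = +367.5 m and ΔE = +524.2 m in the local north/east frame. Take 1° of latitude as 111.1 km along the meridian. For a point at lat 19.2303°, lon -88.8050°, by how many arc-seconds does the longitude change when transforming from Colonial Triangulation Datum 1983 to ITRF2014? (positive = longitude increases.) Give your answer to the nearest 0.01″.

Δλ = 17.99″

At latitude 19.2303°, cos φ = 0.944202.
1° of longitude at this latitude = 111.1 × cos φ = 104.90 km, so Δλ = 524.2 / 104900.9 = 0.0049971° = 17.990″.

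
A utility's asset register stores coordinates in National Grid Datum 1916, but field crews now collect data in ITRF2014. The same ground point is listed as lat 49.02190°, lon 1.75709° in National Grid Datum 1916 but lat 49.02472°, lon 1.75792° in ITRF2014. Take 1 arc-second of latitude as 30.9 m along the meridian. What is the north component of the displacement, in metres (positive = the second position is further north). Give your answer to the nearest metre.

Δφ = 49.02472° − 49.02190° = +0.00282°; Δλ = 1.75792° − 1.75709° = +0.00083°.
1° of latitude = 3600 × 30.90 = 111240 m.
ΔN = Δφ × 111240 = 313.7 m; ΔE = Δλ × 111240 × cos(49.02190°) = +0.00083 × 111240 × 0.655771 = 60.5 m.

ΔN = 314 m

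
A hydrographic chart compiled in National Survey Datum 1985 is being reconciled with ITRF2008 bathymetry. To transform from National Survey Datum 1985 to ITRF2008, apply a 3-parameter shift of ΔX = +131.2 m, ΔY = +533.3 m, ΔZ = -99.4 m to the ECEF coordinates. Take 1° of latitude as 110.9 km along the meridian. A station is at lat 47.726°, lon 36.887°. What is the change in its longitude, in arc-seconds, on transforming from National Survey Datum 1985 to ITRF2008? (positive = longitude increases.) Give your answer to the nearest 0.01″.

sin φ = 0.739936, cos φ = 0.672677, sin λ = 0.600239, cos λ = 0.799821.
East component: ΔE = −sin λ·ΔX + cos λ·ΔY = −(0.600239)(131.2) + (0.799821)(533.3) = 347.79 m.
1° of latitude spans 110900 m; at latitude φ, 1° of longitude spans that × cos φ = 74599.9 m, so Δλ = 347.79 / 74599.9 × 3600 = 16.784″.

Δλ = 16.78″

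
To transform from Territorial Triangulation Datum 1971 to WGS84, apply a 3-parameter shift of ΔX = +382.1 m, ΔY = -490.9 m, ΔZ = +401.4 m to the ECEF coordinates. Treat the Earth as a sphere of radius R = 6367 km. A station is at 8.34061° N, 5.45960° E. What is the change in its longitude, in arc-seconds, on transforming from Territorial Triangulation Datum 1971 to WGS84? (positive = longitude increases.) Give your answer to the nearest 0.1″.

Δλ = -17.2″

sin φ = 0.145058, cos φ = 0.989423, sin λ = 0.095144, cos λ = 0.995464.
East component: ΔE = −sin λ·ΔX + cos λ·ΔY = −(0.095144)(382.1) + (0.995464)(-490.9) = -525.03 m.
1° of latitude spans πR/180 = 111125 m; at latitude φ, 1° of longitude spans that × cos φ = 109949.8 m, so Δλ = -525.03 / 109949.8 × 3600 = -17.191″.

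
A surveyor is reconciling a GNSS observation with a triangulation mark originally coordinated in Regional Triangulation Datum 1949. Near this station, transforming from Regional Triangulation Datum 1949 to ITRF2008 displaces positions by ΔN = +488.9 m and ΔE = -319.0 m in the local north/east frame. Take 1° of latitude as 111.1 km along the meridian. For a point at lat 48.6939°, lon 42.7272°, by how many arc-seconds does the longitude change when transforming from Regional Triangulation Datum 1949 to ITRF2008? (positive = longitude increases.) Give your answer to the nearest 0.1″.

Δλ = -15.7″

At latitude 48.6939°, cos φ = 0.660082.
1° of longitude at this latitude = 111.1 × cos φ = 73.34 km, so Δλ = -319.0 / 73335.1 = -0.0043499° = -15.660″.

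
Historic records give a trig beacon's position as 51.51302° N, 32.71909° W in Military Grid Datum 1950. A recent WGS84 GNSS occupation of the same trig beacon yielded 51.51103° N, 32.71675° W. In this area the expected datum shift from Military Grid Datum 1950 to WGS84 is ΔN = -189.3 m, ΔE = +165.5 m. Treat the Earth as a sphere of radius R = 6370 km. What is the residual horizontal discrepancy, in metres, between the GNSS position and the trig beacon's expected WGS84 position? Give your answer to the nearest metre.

32 m

Observed coordinate differences: Δφ = -0.00199°, Δλ = +0.00234°.
Converting to metres (1° lat = 111177 m, cos φ = 0.622337): observed ΔN = -221.2 m, observed ΔE = 161.9 m.
Subtracting the expected shift leaves a residual of -221.2 − (-189.3) = -31.9 m north and 161.9 − (165.5) = -3.6 m east.
Residual distance = √((-31.9)² + (-3.6)²) = 32.1 m.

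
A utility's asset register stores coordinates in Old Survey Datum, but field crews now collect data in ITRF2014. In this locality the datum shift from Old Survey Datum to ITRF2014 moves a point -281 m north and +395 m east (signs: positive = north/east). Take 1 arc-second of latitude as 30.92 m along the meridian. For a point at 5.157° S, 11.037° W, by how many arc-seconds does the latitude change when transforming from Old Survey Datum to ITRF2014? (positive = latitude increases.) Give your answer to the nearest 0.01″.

1″ of latitude = 30.92 m, so Δφ = -281.0 / 30.92 = -9.088″.

Δφ = -9.09″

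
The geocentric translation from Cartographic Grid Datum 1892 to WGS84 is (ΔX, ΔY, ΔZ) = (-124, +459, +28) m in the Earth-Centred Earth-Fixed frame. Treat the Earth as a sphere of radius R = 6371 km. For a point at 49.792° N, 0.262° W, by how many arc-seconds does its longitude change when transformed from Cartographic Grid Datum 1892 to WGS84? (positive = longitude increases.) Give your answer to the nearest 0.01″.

sin φ = 0.763706, cos φ = 0.645564, sin λ = -0.004573, cos λ = 0.999990.
East component: ΔE = −sin λ·ΔX + cos λ·ΔY = −(-0.004573)(-124) + (0.999990)(459) = 458.43 m.
1° of latitude spans πR/180 = 111195 m; at latitude φ, 1° of longitude spans that × cos φ = 71783.5 m, so Δλ = 458.43 / 71783.5 × 3600 = 22.991″.

Δλ = 22.99″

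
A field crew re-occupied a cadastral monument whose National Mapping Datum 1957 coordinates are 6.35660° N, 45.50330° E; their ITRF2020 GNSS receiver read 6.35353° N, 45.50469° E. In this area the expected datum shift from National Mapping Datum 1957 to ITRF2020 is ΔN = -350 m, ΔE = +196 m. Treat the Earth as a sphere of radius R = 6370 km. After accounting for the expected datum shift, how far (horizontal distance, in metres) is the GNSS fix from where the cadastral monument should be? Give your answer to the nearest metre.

Observed coordinate differences: Δφ = -0.00307°, Δλ = +0.00139°.
Converting to metres (1° lat = 111177 m, cos φ = 0.993852): observed ΔN = -341.3 m, observed ΔE = 153.6 m.
Subtracting the expected shift leaves a residual of -341.3 − (-350) = 8.7 m north and 153.6 − (196) = -42.4 m east.
Residual distance = √(8.7² + (-42.4)²) = 43.3 m.

43 m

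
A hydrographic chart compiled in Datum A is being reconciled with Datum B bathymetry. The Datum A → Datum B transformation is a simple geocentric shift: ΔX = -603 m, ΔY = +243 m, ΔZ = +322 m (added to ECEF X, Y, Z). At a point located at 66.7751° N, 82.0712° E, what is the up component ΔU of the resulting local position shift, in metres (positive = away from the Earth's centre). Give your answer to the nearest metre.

ΔU = 358 m

At φ = 66.7751°, λ = 82.0712°: sin φ = 0.918964, cos φ = 0.394341, sin λ = 0.990440, cos λ = 0.137942.
ΔU = cos φ cos λ·ΔX + cos φ sin λ·ΔY + sin φ·ΔZ = (0.394341)(0.137942)(-603) + (0.394341)(0.990440)(243) + (0.918964)(322) = 358.01 m.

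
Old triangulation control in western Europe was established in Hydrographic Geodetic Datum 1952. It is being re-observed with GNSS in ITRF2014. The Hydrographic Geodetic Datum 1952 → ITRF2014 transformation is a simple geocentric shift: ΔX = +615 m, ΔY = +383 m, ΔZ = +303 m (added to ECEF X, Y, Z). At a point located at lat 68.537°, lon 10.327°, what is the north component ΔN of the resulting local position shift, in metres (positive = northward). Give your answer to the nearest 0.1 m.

The local north axis is (−sin φ cos λ, −sin φ sin λ, cos φ), giving ΔN = -563.081 − 63.898 + 110.868 = -516.11 m.

ΔN = -516.1 m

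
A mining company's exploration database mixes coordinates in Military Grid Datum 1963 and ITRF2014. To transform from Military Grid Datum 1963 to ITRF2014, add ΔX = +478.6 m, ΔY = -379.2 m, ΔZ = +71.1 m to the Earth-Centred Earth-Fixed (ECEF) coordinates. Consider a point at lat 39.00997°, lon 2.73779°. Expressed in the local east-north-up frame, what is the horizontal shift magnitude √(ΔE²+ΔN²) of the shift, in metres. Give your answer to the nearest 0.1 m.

At φ = 39.00997°, λ = 2.73779°: sin φ = 0.629456, cos φ = 0.777036, sin λ = 0.047765, cos λ = 0.998859.
ΔE = −sin λ·ΔX + cos λ·ΔY = −(0.047765)·(478.6) + (0.998859)·(-379.2) = -401.63 m.
ΔN = −sin φ cos λ·ΔX − sin φ sin λ·ΔY + cos φ·ΔZ = −(0.629456)(0.998859)(478.6) − (0.629456)(0.047765)(-379.2) + (0.777036)(71.1) = -234.27 m.
Horizontal magnitude = √(ΔE² + ΔN²) = √((-401.63)² + (-234.27)²) = 464.96 m.

465.0 m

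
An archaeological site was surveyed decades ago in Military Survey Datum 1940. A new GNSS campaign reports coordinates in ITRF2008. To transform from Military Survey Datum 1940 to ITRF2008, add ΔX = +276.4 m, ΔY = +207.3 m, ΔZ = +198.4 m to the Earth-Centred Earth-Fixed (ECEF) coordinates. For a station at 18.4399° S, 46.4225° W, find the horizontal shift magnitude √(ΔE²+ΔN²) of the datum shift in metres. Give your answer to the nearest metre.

398 m

At φ = -18.4399°, λ = -46.4225°: sin φ = -0.316310, cos φ = 0.948656, sin λ = -0.724443, cos λ = 0.689335.
ΔE = −sin λ·ΔX + cos λ·ΔY = −(-0.724443)·(276.4) + (0.689335)·(207.3) = 343.14 m.
ΔN = −sin φ cos λ·ΔX − sin φ sin λ·ΔY + cos φ·ΔZ = −(-0.316310)(0.689335)(276.4) − (-0.316310)(-0.724443)(207.3) + (0.948656)(198.4) = 200.98 m.
Horizontal magnitude = √(ΔE² + ΔN²) = √(343.14² + 200.98²) = 397.66 m.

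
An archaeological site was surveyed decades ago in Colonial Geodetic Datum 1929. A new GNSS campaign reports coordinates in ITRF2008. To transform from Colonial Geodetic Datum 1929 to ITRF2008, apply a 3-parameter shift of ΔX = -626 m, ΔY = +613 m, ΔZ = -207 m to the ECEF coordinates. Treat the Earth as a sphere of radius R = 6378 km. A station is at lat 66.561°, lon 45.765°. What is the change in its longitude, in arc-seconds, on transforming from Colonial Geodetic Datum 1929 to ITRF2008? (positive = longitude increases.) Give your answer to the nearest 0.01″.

sin φ = 0.917484, cos φ = 0.397772, sin λ = 0.716485, cos λ = 0.697603.
East component: ΔE = −sin λ·ΔX + cos λ·ΔY = −(0.716485)(-626) + (0.697603)(613) = 876.15 m.
1° of latitude spans πR/180 = 111317 m; at latitude φ, 1° of longitude spans that × cos φ = 44278.9 m, so Δλ = 876.15 / 44278.9 × 3600 = 71.234″.

Δλ = 71.23″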